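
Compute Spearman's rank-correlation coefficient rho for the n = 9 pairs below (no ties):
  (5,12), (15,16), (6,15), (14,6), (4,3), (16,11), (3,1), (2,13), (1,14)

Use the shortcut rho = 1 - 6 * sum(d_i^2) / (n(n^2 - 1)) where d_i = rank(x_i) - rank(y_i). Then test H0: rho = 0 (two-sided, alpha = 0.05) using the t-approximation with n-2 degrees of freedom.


Step 1: Rank x and y separately (midranks; no ties here).
rank(x): 5->5, 15->8, 6->6, 14->7, 4->4, 16->9, 3->3, 2->2, 1->1
rank(y): 12->5, 16->9, 15->8, 6->3, 3->2, 11->4, 1->1, 13->6, 14->7
Step 2: d_i = R_x(i) - R_y(i); compute d_i^2.
  (5-5)^2=0, (8-9)^2=1, (6-8)^2=4, (7-3)^2=16, (4-2)^2=4, (9-4)^2=25, (3-1)^2=4, (2-6)^2=16, (1-7)^2=36
sum(d^2) = 106.
Step 3: rho = 1 - 6*106 / (9*(9^2 - 1)) = 1 - 636/720 = 0.116667.
Step 4: Under H0, t = rho * sqrt((n-2)/(1-rho^2)) = 0.3108 ~ t(7).
Step 5: Two-sided p-value from the t-distribution with 7 df = 0.765008.
Step 6: alpha = 0.05. fail to reject H0.

rho = 0.1167, p = 0.765008, fail to reject H0 at alpha = 0.05.


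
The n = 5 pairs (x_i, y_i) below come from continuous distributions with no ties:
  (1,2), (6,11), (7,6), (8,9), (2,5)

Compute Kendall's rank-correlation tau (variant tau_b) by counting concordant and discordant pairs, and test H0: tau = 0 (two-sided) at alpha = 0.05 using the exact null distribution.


Step 1: Enumerate the 10 unordered pairs (i,j) with i<j and classify each by sign(x_j-x_i) * sign(y_j-y_i).
  (1,2):dx=+5,dy=+9->C; (1,3):dx=+6,dy=+4->C; (1,4):dx=+7,dy=+7->C; (1,5):dx=+1,dy=+3->C
  (2,3):dx=+1,dy=-5->D; (2,4):dx=+2,dy=-2->D; (2,5):dx=-4,dy=-6->C; (3,4):dx=+1,dy=+3->C
  (3,5):dx=-5,dy=-1->C; (4,5):dx=-6,dy=-4->C
Step 2: C = 8, D = 2, total pairs = 10.
Step 3: tau = (C - D)/(n(n-1)/2) = (8 - 2)/10 = 0.600000.
Step 4: Exact two-sided p-value (enumerate n! = 120 permutations of y under H0): p = 0.233333.
Step 5: alpha = 0.05. fail to reject H0.

tau_b = 0.6000 (C=8, D=2), p = 0.233333, fail to reject H0.


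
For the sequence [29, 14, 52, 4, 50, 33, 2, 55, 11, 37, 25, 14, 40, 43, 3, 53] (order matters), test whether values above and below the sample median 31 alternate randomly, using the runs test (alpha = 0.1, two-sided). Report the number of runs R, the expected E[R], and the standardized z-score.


Step 1: Compute median = 31; label A = above, B = below.
Labels in order: BBABAABABABBAABA  (n_A = 8, n_B = 8)
Step 2: Count runs R = 12.
Step 3: Under H0 (random ordering), E[R] = 2*n_A*n_B/(n_A+n_B) + 1 = 2*8*8/16 + 1 = 9.0000.
        Var[R] = 2*n_A*n_B*(2*n_A*n_B - n_A - n_B) / ((n_A+n_B)^2 * (n_A+n_B-1)) = 14336/3840 = 3.7333.
        SD[R] = 1.9322.
Step 4: Continuity-corrected z = (R - 0.5 - E[R]) / SD[R] = (12 - 0.5 - 9.0000) / 1.9322 = 1.2939.
Step 5: Two-sided p-value via normal approximation = 2*(1 - Phi(|z|)) = 0.195709.
Step 6: alpha = 0.1. fail to reject H0.

R = 12, z = 1.2939, p = 0.195709, fail to reject H0.


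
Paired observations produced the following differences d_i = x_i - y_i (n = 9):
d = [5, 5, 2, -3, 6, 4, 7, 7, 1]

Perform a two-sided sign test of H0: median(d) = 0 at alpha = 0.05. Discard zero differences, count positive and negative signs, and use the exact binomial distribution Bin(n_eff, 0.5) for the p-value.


Step 1: Discard zero differences. Original n = 9; n_eff = number of nonzero differences = 9.
Nonzero differences (with sign): +5, +5, +2, -3, +6, +4, +7, +7, +1
Step 2: Count signs: positive = 8, negative = 1.
Step 3: Under H0: P(positive) = 0.5, so the number of positives S ~ Bin(9, 0.5).
Step 4: Two-sided exact p-value = sum of Bin(9,0.5) probabilities at or below the observed probability = 0.039062.
Step 5: alpha = 0.05. reject H0.

n_eff = 9, pos = 8, neg = 1, p = 0.039062, reject H0.


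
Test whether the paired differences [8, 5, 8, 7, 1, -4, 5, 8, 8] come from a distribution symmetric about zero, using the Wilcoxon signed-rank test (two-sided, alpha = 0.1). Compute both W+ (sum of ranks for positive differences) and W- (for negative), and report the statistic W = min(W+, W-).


Step 1: Drop any zero differences (none here) and take |d_i|.
|d| = [8, 5, 8, 7, 1, 4, 5, 8, 8]
Step 2: Midrank |d_i| (ties get averaged ranks).
ranks: |8|->7.5, |5|->3.5, |8|->7.5, |7|->5, |1|->1, |4|->2, |5|->3.5, |8|->7.5, |8|->7.5
Step 3: Attach original signs; sum ranks with positive sign and with negative sign.
W+ = 7.5 + 3.5 + 7.5 + 5 + 1 + 3.5 + 7.5 + 7.5 = 43
W- = 2 = 2
(Check: W+ + W- = 45 should equal n(n+1)/2 = 45.)
Step 4: Test statistic W = min(W+, W-) = 2.
Step 5: Ties in |d|, so use the tie-corrected normal approximation.
        E[W] = n(n+1)/4 = 9*10/4 = 22.5.
        Tie groups: |d|=5 (t=2), |d|=8 (t=4); sum(t^3 - t) = 66.
        Var[W] = n(n+1)(2n+1)/24 - sum(t^3-t)/48 = 1710/24 - 66/48 = 69.875.
        z = (W - E[W]) / sqrt(Var[W]) = (2 - 22.5) / 8.3591 = -2.4524.
        Two-sided p = 2*Phi(z) = 0.014190.
Step 6: alpha = 0.1. reject H0.

W+ = 43, W- = 2, W = min = 2, p = 0.014190, reject H0.


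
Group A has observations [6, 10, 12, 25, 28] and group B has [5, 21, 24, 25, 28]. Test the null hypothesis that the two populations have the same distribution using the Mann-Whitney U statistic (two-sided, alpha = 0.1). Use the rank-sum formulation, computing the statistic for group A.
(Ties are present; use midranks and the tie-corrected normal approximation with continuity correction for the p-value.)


Step 1: Combine and sort all 10 observations; assign midranks.
sorted (value, group): (5,Y), (6,X), (10,X), (12,X), (21,Y), (24,Y), (25,X), (25,Y), (28,X), (28,Y)
ranks: 5->1, 6->2, 10->3, 12->4, 21->5, 24->6, 25->7.5, 25->7.5, 28->9.5, 28->9.5
Step 2: Rank sum for X: R1 = 2 + 3 + 4 + 7.5 + 9.5 = 26.
Step 3: U_X = R1 - n1(n1+1)/2 = 26 - 5*6/2 = 26 - 15 = 11.
       U_Y = n1*n2 - U_X = 25 - 11 = 14.
Step 4: Ties are present, so use the tie-corrected normal approximation (with continuity correction) for the p-value.
Step 5: p-value = 0.833534; compare to alpha = 0.1. fail to reject H0.

U_X = 11, p = 0.833534, fail to reject H0 at alpha = 0.1.


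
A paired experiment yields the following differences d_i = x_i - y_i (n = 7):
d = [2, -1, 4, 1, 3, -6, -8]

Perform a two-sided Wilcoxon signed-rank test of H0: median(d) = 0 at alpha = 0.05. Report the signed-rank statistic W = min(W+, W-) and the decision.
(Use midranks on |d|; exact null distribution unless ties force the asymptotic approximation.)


Step 1: Drop any zero differences (none here) and take |d_i|.
|d| = [2, 1, 4, 1, 3, 6, 8]
Step 2: Midrank |d_i| (ties get averaged ranks).
ranks: |2|->3, |1|->1.5, |4|->5, |1|->1.5, |3|->4, |6|->6, |8|->7
Step 3: Attach original signs; sum ranks with positive sign and with negative sign.
W+ = 3 + 5 + 1.5 + 4 = 13.5
W- = 1.5 + 6 + 7 = 14.5
(Check: W+ + W- = 28 should equal n(n+1)/2 = 28.)
Step 4: Test statistic W = min(W+, W-) = 13.5.
Step 5: Ties in |d|, so use the tie-corrected normal approximation.
        E[W] = n(n+1)/4 = 7*8/4 = 14.
        Tie groups: |d|=1 (t=2); sum(t^3 - t) = 6.
        Var[W] = n(n+1)(2n+1)/24 - sum(t^3-t)/48 = 840/24 - 6/48 = 34.875.
        z = (W - E[W]) / sqrt(Var[W]) = (13.5 - 14) / 5.9055 = -0.0847.
        Two-sided p = 2*Phi(z) = 0.932526.
Step 6: alpha = 0.05. fail to reject H0.

W+ = 13.5, W- = 14.5, W = min = 13.5, p = 0.932526, fail to reject H0.


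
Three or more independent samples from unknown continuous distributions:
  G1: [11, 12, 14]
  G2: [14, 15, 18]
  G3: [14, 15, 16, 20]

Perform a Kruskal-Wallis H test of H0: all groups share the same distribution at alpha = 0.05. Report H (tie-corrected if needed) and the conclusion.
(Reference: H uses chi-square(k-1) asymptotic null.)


Step 1: Combine all N = 10 observations and assign midranks.
sorted (value, group, rank): (11,G1,1), (12,G1,2), (14,G1,4), (14,G2,4), (14,G3,4), (15,G2,6.5), (15,G3,6.5), (16,G3,8), (18,G2,9), (20,G3,10)
Step 2: Sum ranks within each group.
R_1 = 7 (n_1 = 3)
R_2 = 19.5 (n_2 = 3)
R_3 = 28.5 (n_3 = 4)
Step 3: H = 12/(N(N+1)) * sum(R_i^2/n_i) - 3(N+1)
     = 12/(10*11) * (7^2/3 + 19.5^2/3 + 28.5^2/4) - 3*11
     = 0.109091 * 346.146 - 33
     = 4.761364.
Step 4: Ties present; correction factor C = 1 - 30/(10^3 - 10) = 0.969697. Corrected H = 4.761364 / 0.969697 = 4.910156.
Step 5: Under H0, H ~ chi^2(2); p-value = 0.085856.
Step 6: alpha = 0.05. fail to reject H0.

H = 4.9102, df = 2, p = 0.085856, fail to reject H0.


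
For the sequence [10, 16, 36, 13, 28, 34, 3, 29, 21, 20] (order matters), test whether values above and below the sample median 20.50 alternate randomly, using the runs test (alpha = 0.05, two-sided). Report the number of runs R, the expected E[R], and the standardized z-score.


Step 1: Compute median = 20.50; label A = above, B = below.
Labels in order: BBABAABAAB  (n_A = 5, n_B = 5)
Step 2: Count runs R = 7.
Step 3: Under H0 (random ordering), E[R] = 2*n_A*n_B/(n_A+n_B) + 1 = 2*5*5/10 + 1 = 6.0000.
        Var[R] = 2*n_A*n_B*(2*n_A*n_B - n_A - n_B) / ((n_A+n_B)^2 * (n_A+n_B-1)) = 2000/900 = 2.2222.
        SD[R] = 1.4907.
Step 4: Continuity-corrected z = (R - 0.5 - E[R]) / SD[R] = (7 - 0.5 - 6.0000) / 1.4907 = 0.3354.
Step 5: Two-sided p-value via normal approximation = 2*(1 - Phi(|z|)) = 0.737316.
Step 6: alpha = 0.05. fail to reject H0.

R = 7, z = 0.3354, p = 0.737316, fail to reject H0.


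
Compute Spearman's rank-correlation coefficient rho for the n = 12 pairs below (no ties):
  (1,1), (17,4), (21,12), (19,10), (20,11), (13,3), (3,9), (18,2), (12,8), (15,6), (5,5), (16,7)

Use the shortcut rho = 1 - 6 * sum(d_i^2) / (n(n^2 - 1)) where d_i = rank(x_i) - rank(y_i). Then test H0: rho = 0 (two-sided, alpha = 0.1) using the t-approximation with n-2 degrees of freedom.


Step 1: Rank x and y separately (midranks; no ties here).
rank(x): 1->1, 17->8, 21->12, 19->10, 20->11, 13->5, 3->2, 18->9, 12->4, 15->6, 5->3, 16->7
rank(y): 1->1, 4->4, 12->12, 10->10, 11->11, 3->3, 9->9, 2->2, 8->8, 6->6, 5->5, 7->7
Step 2: d_i = R_x(i) - R_y(i); compute d_i^2.
  (1-1)^2=0, (8-4)^2=16, (12-12)^2=0, (10-10)^2=0, (11-11)^2=0, (5-3)^2=4, (2-9)^2=49, (9-2)^2=49, (4-8)^2=16, (6-6)^2=0, (3-5)^2=4, (7-7)^2=0
sum(d^2) = 138.
Step 3: rho = 1 - 6*138 / (12*(12^2 - 1)) = 1 - 828/1716 = 0.517483.
Step 4: Under H0, t = rho * sqrt((n-2)/(1-rho^2)) = 1.9124 ~ t(10).
Step 5: Two-sided p-value from the t-distribution with 10 df = 0.084869.
Step 6: alpha = 0.1. reject H0.

rho = 0.5175, p = 0.084869, reject H0 at alpha = 0.1.


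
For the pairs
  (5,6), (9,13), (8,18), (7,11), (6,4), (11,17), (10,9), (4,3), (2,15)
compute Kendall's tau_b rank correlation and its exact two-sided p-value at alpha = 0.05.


Step 1: Enumerate the 36 unordered pairs (i,j) with i<j and classify each by sign(x_j-x_i) * sign(y_j-y_i).
  (1,2):dx=+4,dy=+7->C; (1,3):dx=+3,dy=+12->C; (1,4):dx=+2,dy=+5->C; (1,5):dx=+1,dy=-2->D
  (1,6):dx=+6,dy=+11->C; (1,7):dx=+5,dy=+3->C; (1,8):dx=-1,dy=-3->C; (1,9):dx=-3,dy=+9->D
  (2,3):dx=-1,dy=+5->D; (2,4):dx=-2,dy=-2->C; (2,5):dx=-3,dy=-9->C; (2,6):dx=+2,dy=+4->C
  (2,7):dx=+1,dy=-4->D; (2,8):dx=-5,dy=-10->C; (2,9):dx=-7,dy=+2->D; (3,4):dx=-1,dy=-7->C
  (3,5):dx=-2,dy=-14->C; (3,6):dx=+3,dy=-1->D; (3,7):dx=+2,dy=-9->D; (3,8):dx=-4,dy=-15->C
  (3,9):dx=-6,dy=-3->C; (4,5):dx=-1,dy=-7->C; (4,6):dx=+4,dy=+6->C; (4,7):dx=+3,dy=-2->D
  (4,8):dx=-3,dy=-8->C; (4,9):dx=-5,dy=+4->D; (5,6):dx=+5,dy=+13->C; (5,7):dx=+4,dy=+5->C
  (5,8):dx=-2,dy=-1->C; (5,9):dx=-4,dy=+11->D; (6,7):dx=-1,dy=-8->C; (6,8):dx=-7,dy=-14->C
  (6,9):dx=-9,dy=-2->C; (7,8):dx=-6,dy=-6->C; (7,9):dx=-8,dy=+6->D; (8,9):dx=-2,dy=+12->D
Step 2: C = 24, D = 12, total pairs = 36.
Step 3: tau = (C - D)/(n(n-1)/2) = (24 - 12)/36 = 0.333333.
Step 4: Exact two-sided p-value (enumerate n! = 362880 permutations of y under H0): p = 0.259518.
Step 5: alpha = 0.05. fail to reject H0.

tau_b = 0.3333 (C=24, D=12), p = 0.259518, fail to reject H0.


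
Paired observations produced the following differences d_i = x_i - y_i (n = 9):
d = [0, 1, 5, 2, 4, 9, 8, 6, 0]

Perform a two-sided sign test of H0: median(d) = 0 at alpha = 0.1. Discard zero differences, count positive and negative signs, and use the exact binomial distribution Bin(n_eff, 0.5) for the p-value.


Step 1: Discard zero differences. Original n = 9; n_eff = number of nonzero differences = 7.
Nonzero differences (with sign): +1, +5, +2, +4, +9, +8, +6
Step 2: Count signs: positive = 7, negative = 0.
Step 3: Under H0: P(positive) = 0.5, so the number of positives S ~ Bin(7, 0.5).
Step 4: Two-sided exact p-value = sum of Bin(7,0.5) probabilities at or below the observed probability = 0.015625.
Step 5: alpha = 0.1. reject H0.

n_eff = 7, pos = 7, neg = 0, p = 0.015625, reject H0.


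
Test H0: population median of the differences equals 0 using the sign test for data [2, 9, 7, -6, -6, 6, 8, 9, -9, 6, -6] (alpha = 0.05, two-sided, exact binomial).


Step 1: Discard zero differences. Original n = 11; n_eff = number of nonzero differences = 11.
Nonzero differences (with sign): +2, +9, +7, -6, -6, +6, +8, +9, -9, +6, -6
Step 2: Count signs: positive = 7, negative = 4.
Step 3: Under H0: P(positive) = 0.5, so the number of positives S ~ Bin(11, 0.5).
Step 4: Two-sided exact p-value = sum of Bin(11,0.5) probabilities at or below the observed probability = 0.548828.
Step 5: alpha = 0.05. fail to reject H0.

n_eff = 11, pos = 7, neg = 4, p = 0.548828, fail to reject H0.


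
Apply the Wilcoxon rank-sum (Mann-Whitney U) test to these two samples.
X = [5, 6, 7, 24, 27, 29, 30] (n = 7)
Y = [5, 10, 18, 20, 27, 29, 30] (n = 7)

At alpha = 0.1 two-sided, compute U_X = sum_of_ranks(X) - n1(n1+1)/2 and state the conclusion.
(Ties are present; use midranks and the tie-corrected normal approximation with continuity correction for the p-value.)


Step 1: Combine and sort all 14 observations; assign midranks.
sorted (value, group): (5,X), (5,Y), (6,X), (7,X), (10,Y), (18,Y), (20,Y), (24,X), (27,X), (27,Y), (29,X), (29,Y), (30,X), (30,Y)
ranks: 5->1.5, 5->1.5, 6->3, 7->4, 10->5, 18->6, 20->7, 24->8, 27->9.5, 27->9.5, 29->11.5, 29->11.5, 30->13.5, 30->13.5
Step 2: Rank sum for X: R1 = 1.5 + 3 + 4 + 8 + 9.5 + 11.5 + 13.5 = 51.
Step 3: U_X = R1 - n1(n1+1)/2 = 51 - 7*8/2 = 51 - 28 = 23.
       U_Y = n1*n2 - U_X = 49 - 23 = 26.
Step 4: Ties are present, so use the tie-corrected normal approximation (with continuity correction) for the p-value.
Step 5: p-value = 0.897879; compare to alpha = 0.1. fail to reject H0.

U_X = 23, p = 0.897879, fail to reject H0 at alpha = 0.1.


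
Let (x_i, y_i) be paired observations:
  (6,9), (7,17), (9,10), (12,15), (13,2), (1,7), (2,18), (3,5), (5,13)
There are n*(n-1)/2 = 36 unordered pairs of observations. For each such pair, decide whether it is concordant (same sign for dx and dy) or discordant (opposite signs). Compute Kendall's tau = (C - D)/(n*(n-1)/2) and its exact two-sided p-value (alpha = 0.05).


Step 1: Enumerate the 36 unordered pairs (i,j) with i<j and classify each by sign(x_j-x_i) * sign(y_j-y_i).
  (1,2):dx=+1,dy=+8->C; (1,3):dx=+3,dy=+1->C; (1,4):dx=+6,dy=+6->C; (1,5):dx=+7,dy=-7->D
  (1,6):dx=-5,dy=-2->C; (1,7):dx=-4,dy=+9->D; (1,8):dx=-3,dy=-4->C; (1,9):dx=-1,dy=+4->D
  (2,3):dx=+2,dy=-7->D; (2,4):dx=+5,dy=-2->D; (2,5):dx=+6,dy=-15->D; (2,6):dx=-6,dy=-10->C
  (2,7):dx=-5,dy=+1->D; (2,8):dx=-4,dy=-12->C; (2,9):dx=-2,dy=-4->C; (3,4):dx=+3,dy=+5->C
  (3,5):dx=+4,dy=-8->D; (3,6):dx=-8,dy=-3->C; (3,7):dx=-7,dy=+8->D; (3,8):dx=-6,dy=-5->C
  (3,9):dx=-4,dy=+3->D; (4,5):dx=+1,dy=-13->D; (4,6):dx=-11,dy=-8->C; (4,7):dx=-10,dy=+3->D
  (4,8):dx=-9,dy=-10->C; (4,9):dx=-7,dy=-2->C; (5,6):dx=-12,dy=+5->D; (5,7):dx=-11,dy=+16->D
  (5,8):dx=-10,dy=+3->D; (5,9):dx=-8,dy=+11->D; (6,7):dx=+1,dy=+11->C; (6,8):dx=+2,dy=-2->D
  (6,9):dx=+4,dy=+6->C; (7,8):dx=+1,dy=-13->D; (7,9):dx=+3,dy=-5->D; (8,9):dx=+2,dy=+8->C
Step 2: C = 17, D = 19, total pairs = 36.
Step 3: tau = (C - D)/(n(n-1)/2) = (17 - 19)/36 = -0.055556.
Step 4: Exact two-sided p-value (enumerate n! = 362880 permutations of y under H0): p = 0.919455.
Step 5: alpha = 0.05. fail to reject H0.

tau_b = -0.0556 (C=17, D=19), p = 0.919455, fail to reject H0.


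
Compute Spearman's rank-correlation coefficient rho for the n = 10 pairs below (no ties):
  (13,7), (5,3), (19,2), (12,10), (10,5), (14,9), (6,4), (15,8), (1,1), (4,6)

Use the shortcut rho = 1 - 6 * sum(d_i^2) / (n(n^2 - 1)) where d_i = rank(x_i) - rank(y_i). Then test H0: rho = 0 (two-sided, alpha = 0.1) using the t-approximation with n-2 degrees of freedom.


Step 1: Rank x and y separately (midranks; no ties here).
rank(x): 13->7, 5->3, 19->10, 12->6, 10->5, 14->8, 6->4, 15->9, 1->1, 4->2
rank(y): 7->7, 3->3, 2->2, 10->10, 5->5, 9->9, 4->4, 8->8, 1->1, 6->6
Step 2: d_i = R_x(i) - R_y(i); compute d_i^2.
  (7-7)^2=0, (3-3)^2=0, (10-2)^2=64, (6-10)^2=16, (5-5)^2=0, (8-9)^2=1, (4-4)^2=0, (9-8)^2=1, (1-1)^2=0, (2-6)^2=16
sum(d^2) = 98.
Step 3: rho = 1 - 6*98 / (10*(10^2 - 1)) = 1 - 588/990 = 0.406061.
Step 4: Under H0, t = rho * sqrt((n-2)/(1-rho^2)) = 1.2568 ~ t(8).
Step 5: Two-sided p-value from the t-distribution with 8 df = 0.244282.
Step 6: alpha = 0.1. fail to reject H0.

rho = 0.4061, p = 0.244282, fail to reject H0 at alpha = 0.1.


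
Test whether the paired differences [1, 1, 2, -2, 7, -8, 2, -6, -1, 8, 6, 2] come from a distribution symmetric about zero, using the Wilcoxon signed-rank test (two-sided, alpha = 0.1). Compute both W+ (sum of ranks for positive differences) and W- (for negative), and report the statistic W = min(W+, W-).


Step 1: Drop any zero differences (none here) and take |d_i|.
|d| = [1, 1, 2, 2, 7, 8, 2, 6, 1, 8, 6, 2]
Step 2: Midrank |d_i| (ties get averaged ranks).
ranks: |1|->2, |1|->2, |2|->5.5, |2|->5.5, |7|->10, |8|->11.5, |2|->5.5, |6|->8.5, |1|->2, |8|->11.5, |6|->8.5, |2|->5.5
Step 3: Attach original signs; sum ranks with positive sign and with negative sign.
W+ = 2 + 2 + 5.5 + 10 + 5.5 + 11.5 + 8.5 + 5.5 = 50.5
W- = 5.5 + 11.5 + 8.5 + 2 = 27.5
(Check: W+ + W- = 78 should equal n(n+1)/2 = 78.)
Step 4: Test statistic W = min(W+, W-) = 27.5.
Step 5: Ties in |d|, so use the tie-corrected normal approximation.
        E[W] = n(n+1)/4 = 12*13/4 = 39.
        Tie groups: |d|=1 (t=3), |d|=2 (t=4), |d|=6 (t=2), |d|=8 (t=2); sum(t^3 - t) = 96.
        Var[W] = n(n+1)(2n+1)/24 - sum(t^3-t)/48 = 3900/24 - 96/48 = 160.5.
        z = (W - E[W]) / sqrt(Var[W]) = (27.5 - 39) / 12.6689 = -0.9077.
        Two-sided p = 2*Phi(z) = 0.364017.
Step 6: alpha = 0.1. fail to reject H0.

W+ = 50.5, W- = 27.5, W = min = 27.5, p = 0.364017, fail to reject H0.


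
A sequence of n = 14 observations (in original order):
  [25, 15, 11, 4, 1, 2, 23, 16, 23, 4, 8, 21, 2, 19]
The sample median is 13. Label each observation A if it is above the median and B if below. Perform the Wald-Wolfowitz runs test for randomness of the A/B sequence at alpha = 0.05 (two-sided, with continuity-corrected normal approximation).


Step 1: Compute median = 13; label A = above, B = below.
Labels in order: AABBBBAAABBABA  (n_A = 7, n_B = 7)
Step 2: Count runs R = 7.
Step 3: Under H0 (random ordering), E[R] = 2*n_A*n_B/(n_A+n_B) + 1 = 2*7*7/14 + 1 = 8.0000.
        Var[R] = 2*n_A*n_B*(2*n_A*n_B - n_A - n_B) / ((n_A+n_B)^2 * (n_A+n_B-1)) = 8232/2548 = 3.2308.
        SD[R] = 1.7974.
Step 4: Continuity-corrected z = (R + 0.5 - E[R]) / SD[R] = (7 + 0.5 - 8.0000) / 1.7974 = -0.2782.
Step 5: Two-sided p-value via normal approximation = 2*(1 - Phi(|z|)) = 0.780879.
Step 6: alpha = 0.05. fail to reject H0.

R = 7, z = -0.2782, p = 0.780879, fail to reject H0.


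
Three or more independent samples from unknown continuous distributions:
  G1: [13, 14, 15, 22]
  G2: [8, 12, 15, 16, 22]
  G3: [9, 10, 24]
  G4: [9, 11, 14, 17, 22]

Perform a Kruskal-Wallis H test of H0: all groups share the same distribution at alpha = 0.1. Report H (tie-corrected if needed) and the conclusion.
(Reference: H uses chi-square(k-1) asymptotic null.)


Step 1: Combine all N = 17 observations and assign midranks.
sorted (value, group, rank): (8,G2,1), (9,G3,2.5), (9,G4,2.5), (10,G3,4), (11,G4,5), (12,G2,6), (13,G1,7), (14,G1,8.5), (14,G4,8.5), (15,G1,10.5), (15,G2,10.5), (16,G2,12), (17,G4,13), (22,G1,15), (22,G2,15), (22,G4,15), (24,G3,17)
Step 2: Sum ranks within each group.
R_1 = 41 (n_1 = 4)
R_2 = 44.5 (n_2 = 5)
R_3 = 23.5 (n_3 = 3)
R_4 = 44 (n_4 = 5)
Step 3: H = 12/(N(N+1)) * sum(R_i^2/n_i) - 3(N+1)
     = 12/(17*18) * (41^2/4 + 44.5^2/5 + 23.5^2/3 + 44^2/5) - 3*18
     = 0.039216 * 1387.58 - 54
     = 0.415033.
Step 4: Ties present; correction factor C = 1 - 42/(17^3 - 17) = 0.991422. Corrected H = 0.415033 / 0.991422 = 0.418624.
Step 5: Under H0, H ~ chi^2(3); p-value = 0.936369.
Step 6: alpha = 0.1. fail to reject H0.

H = 0.4186, df = 3, p = 0.936369, fail to reject H0.


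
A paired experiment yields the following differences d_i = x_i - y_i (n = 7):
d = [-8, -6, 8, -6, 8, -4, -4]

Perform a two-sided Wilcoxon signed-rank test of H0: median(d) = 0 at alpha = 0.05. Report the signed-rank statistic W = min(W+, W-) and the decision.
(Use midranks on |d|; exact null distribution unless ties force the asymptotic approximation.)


Step 1: Drop any zero differences (none here) and take |d_i|.
|d| = [8, 6, 8, 6, 8, 4, 4]
Step 2: Midrank |d_i| (ties get averaged ranks).
ranks: |8|->6, |6|->3.5, |8|->6, |6|->3.5, |8|->6, |4|->1.5, |4|->1.5
Step 3: Attach original signs; sum ranks with positive sign and with negative sign.
W+ = 6 + 6 = 12
W- = 6 + 3.5 + 3.5 + 1.5 + 1.5 = 16
(Check: W+ + W- = 28 should equal n(n+1)/2 = 28.)
Step 4: Test statistic W = min(W+, W-) = 12.
Step 5: Ties in |d|, so use the tie-corrected normal approximation.
        E[W] = n(n+1)/4 = 7*8/4 = 14.
        Tie groups: |d|=4 (t=2), |d|=6 (t=2), |d|=8 (t=3); sum(t^3 - t) = 36.
        Var[W] = n(n+1)(2n+1)/24 - sum(t^3-t)/48 = 840/24 - 36/48 = 34.25.
        z = (W - E[W]) / sqrt(Var[W]) = (12 - 14) / 5.8523 = -0.3417.
        Two-sided p = 2*Phi(z) = 0.732544.
Step 6: alpha = 0.05. fail to reject H0.

W+ = 12, W- = 16, W = min = 12, p = 0.732544, fail to reject H0.


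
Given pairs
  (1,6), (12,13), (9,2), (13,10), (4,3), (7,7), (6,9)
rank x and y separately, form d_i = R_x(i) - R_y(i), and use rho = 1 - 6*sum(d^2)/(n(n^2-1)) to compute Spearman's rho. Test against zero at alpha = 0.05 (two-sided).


Step 1: Rank x and y separately (midranks; no ties here).
rank(x): 1->1, 12->6, 9->5, 13->7, 4->2, 7->4, 6->3
rank(y): 6->3, 13->7, 2->1, 10->6, 3->2, 7->4, 9->5
Step 2: d_i = R_x(i) - R_y(i); compute d_i^2.
  (1-3)^2=4, (6-7)^2=1, (5-1)^2=16, (7-6)^2=1, (2-2)^2=0, (4-4)^2=0, (3-5)^2=4
sum(d^2) = 26.
Step 3: rho = 1 - 6*26 / (7*(7^2 - 1)) = 1 - 156/336 = 0.535714.
Step 4: Under H0, t = rho * sqrt((n-2)/(1-rho^2)) = 1.4186 ~ t(5).
Step 5: Two-sided p-value from the t-distribution with 5 df = 0.215217.
Step 6: alpha = 0.05. fail to reject H0.

rho = 0.5357, p = 0.215217, fail to reject H0 at alpha = 0.05.


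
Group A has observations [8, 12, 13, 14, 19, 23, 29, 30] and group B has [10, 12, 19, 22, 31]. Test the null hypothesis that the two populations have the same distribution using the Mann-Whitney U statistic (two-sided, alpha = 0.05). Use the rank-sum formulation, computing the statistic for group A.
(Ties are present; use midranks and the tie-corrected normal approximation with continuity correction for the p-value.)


Step 1: Combine and sort all 13 observations; assign midranks.
sorted (value, group): (8,X), (10,Y), (12,X), (12,Y), (13,X), (14,X), (19,X), (19,Y), (22,Y), (23,X), (29,X), (30,X), (31,Y)
ranks: 8->1, 10->2, 12->3.5, 12->3.5, 13->5, 14->6, 19->7.5, 19->7.5, 22->9, 23->10, 29->11, 30->12, 31->13
Step 2: Rank sum for X: R1 = 1 + 3.5 + 5 + 6 + 7.5 + 10 + 11 + 12 = 56.
Step 3: U_X = R1 - n1(n1+1)/2 = 56 - 8*9/2 = 56 - 36 = 20.
       U_Y = n1*n2 - U_X = 40 - 20 = 20.
Step 4: Ties are present, so use the tie-corrected normal approximation (with continuity correction) for the p-value.
Step 5: p-value = 1.000000; compare to alpha = 0.05. fail to reject H0.

U_X = 20, p = 1.000000, fail to reject H0 at alpha = 0.05.


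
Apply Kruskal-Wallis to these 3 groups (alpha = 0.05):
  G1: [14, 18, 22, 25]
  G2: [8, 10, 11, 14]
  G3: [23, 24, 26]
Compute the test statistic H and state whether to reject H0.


Step 1: Combine all N = 11 observations and assign midranks.
sorted (value, group, rank): (8,G2,1), (10,G2,2), (11,G2,3), (14,G1,4.5), (14,G2,4.5), (18,G1,6), (22,G1,7), (23,G3,8), (24,G3,9), (25,G1,10), (26,G3,11)
Step 2: Sum ranks within each group.
R_1 = 27.5 (n_1 = 4)
R_2 = 10.5 (n_2 = 4)
R_3 = 28 (n_3 = 3)
Step 3: H = 12/(N(N+1)) * sum(R_i^2/n_i) - 3(N+1)
     = 12/(11*12) * (27.5^2/4 + 10.5^2/4 + 28^2/3) - 3*12
     = 0.090909 * 477.958 - 36
     = 7.450758.
Step 4: Ties present; correction factor C = 1 - 6/(11^3 - 11) = 0.995455. Corrected H = 7.450758 / 0.995455 = 7.484779.
Step 5: Under H0, H ~ chi^2(2); p-value = 0.023697.
Step 6: alpha = 0.05. reject H0.

H = 7.4848, df = 2, p = 0.023697, reject H0.


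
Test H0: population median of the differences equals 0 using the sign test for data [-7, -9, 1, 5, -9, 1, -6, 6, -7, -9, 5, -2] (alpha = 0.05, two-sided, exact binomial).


Step 1: Discard zero differences. Original n = 12; n_eff = number of nonzero differences = 12.
Nonzero differences (with sign): -7, -9, +1, +5, -9, +1, -6, +6, -7, -9, +5, -2
Step 2: Count signs: positive = 5, negative = 7.
Step 3: Under H0: P(positive) = 0.5, so the number of positives S ~ Bin(12, 0.5).
Step 4: Two-sided exact p-value = sum of Bin(12,0.5) probabilities at or below the observed probability = 0.774414.
Step 5: alpha = 0.05. fail to reject H0.

n_eff = 12, pos = 5, neg = 7, p = 0.774414, fail to reject H0.


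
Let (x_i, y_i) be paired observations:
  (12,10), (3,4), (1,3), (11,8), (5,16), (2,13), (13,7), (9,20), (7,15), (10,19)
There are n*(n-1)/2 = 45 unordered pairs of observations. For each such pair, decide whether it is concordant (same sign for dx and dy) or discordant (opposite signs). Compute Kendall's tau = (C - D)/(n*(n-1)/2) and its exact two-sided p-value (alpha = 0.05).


Step 1: Enumerate the 45 unordered pairs (i,j) with i<j and classify each by sign(x_j-x_i) * sign(y_j-y_i).
  (1,2):dx=-9,dy=-6->C; (1,3):dx=-11,dy=-7->C; (1,4):dx=-1,dy=-2->C; (1,5):dx=-7,dy=+6->D
  (1,6):dx=-10,dy=+3->D; (1,7):dx=+1,dy=-3->D; (1,8):dx=-3,dy=+10->D; (1,9):dx=-5,dy=+5->D
  (1,10):dx=-2,dy=+9->D; (2,3):dx=-2,dy=-1->C; (2,4):dx=+8,dy=+4->C; (2,5):dx=+2,dy=+12->C
  (2,6):dx=-1,dy=+9->D; (2,7):dx=+10,dy=+3->C; (2,8):dx=+6,dy=+16->C; (2,9):dx=+4,dy=+11->C
  (2,10):dx=+7,dy=+15->C; (3,4):dx=+10,dy=+5->C; (3,5):dx=+4,dy=+13->C; (3,6):dx=+1,dy=+10->C
  (3,7):dx=+12,dy=+4->C; (3,8):dx=+8,dy=+17->C; (3,9):dx=+6,dy=+12->C; (3,10):dx=+9,dy=+16->C
  (4,5):dx=-6,dy=+8->D; (4,6):dx=-9,dy=+5->D; (4,7):dx=+2,dy=-1->D; (4,8):dx=-2,dy=+12->D
  (4,9):dx=-4,dy=+7->D; (4,10):dx=-1,dy=+11->D; (5,6):dx=-3,dy=-3->C; (5,7):dx=+8,dy=-9->D
  (5,8):dx=+4,dy=+4->C; (5,9):dx=+2,dy=-1->D; (5,10):dx=+5,dy=+3->C; (6,7):dx=+11,dy=-6->D
  (6,8):dx=+7,dy=+7->C; (6,9):dx=+5,dy=+2->C; (6,10):dx=+8,dy=+6->C; (7,8):dx=-4,dy=+13->D
  (7,9):dx=-6,dy=+8->D; (7,10):dx=-3,dy=+12->D; (8,9):dx=-2,dy=-5->C; (8,10):dx=+1,dy=-1->D
  (9,10):dx=+3,dy=+4->C
Step 2: C = 25, D = 20, total pairs = 45.
Step 3: tau = (C - D)/(n(n-1)/2) = (25 - 20)/45 = 0.111111.
Step 4: Exact two-sided p-value (enumerate n! = 3628800 permutations of y under H0): p = 0.727490.
Step 5: alpha = 0.05. fail to reject H0.

tau_b = 0.1111 (C=25, D=20), p = 0.727490, fail to reject H0.


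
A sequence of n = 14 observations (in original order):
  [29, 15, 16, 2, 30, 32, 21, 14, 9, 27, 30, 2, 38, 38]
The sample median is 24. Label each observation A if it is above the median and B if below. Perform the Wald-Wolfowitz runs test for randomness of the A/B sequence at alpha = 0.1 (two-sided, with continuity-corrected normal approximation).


Step 1: Compute median = 24; label A = above, B = below.
Labels in order: ABBBAABBBAABAA  (n_A = 7, n_B = 7)
Step 2: Count runs R = 7.
Step 3: Under H0 (random ordering), E[R] = 2*n_A*n_B/(n_A+n_B) + 1 = 2*7*7/14 + 1 = 8.0000.
        Var[R] = 2*n_A*n_B*(2*n_A*n_B - n_A - n_B) / ((n_A+n_B)^2 * (n_A+n_B-1)) = 8232/2548 = 3.2308.
        SD[R] = 1.7974.
Step 4: Continuity-corrected z = (R + 0.5 - E[R]) / SD[R] = (7 + 0.5 - 8.0000) / 1.7974 = -0.2782.
Step 5: Two-sided p-value via normal approximation = 2*(1 - Phi(|z|)) = 0.780879.
Step 6: alpha = 0.1. fail to reject H0.

R = 7, z = -0.2782, p = 0.780879, fail to reject H0.


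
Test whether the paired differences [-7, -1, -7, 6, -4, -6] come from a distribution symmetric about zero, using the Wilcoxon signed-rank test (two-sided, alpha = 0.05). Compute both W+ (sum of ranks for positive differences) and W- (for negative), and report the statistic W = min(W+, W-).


Step 1: Drop any zero differences (none here) and take |d_i|.
|d| = [7, 1, 7, 6, 4, 6]
Step 2: Midrank |d_i| (ties get averaged ranks).
ranks: |7|->5.5, |1|->1, |7|->5.5, |6|->3.5, |4|->2, |6|->3.5
Step 3: Attach original signs; sum ranks with positive sign and with negative sign.
W+ = 3.5 = 3.5
W- = 5.5 + 1 + 5.5 + 2 + 3.5 = 17.5
(Check: W+ + W- = 21 should equal n(n+1)/2 = 21.)
Step 4: Test statistic W = min(W+, W-) = 3.5.
Step 5: Ties in |d|, so use the tie-corrected normal approximation.
        E[W] = n(n+1)/4 = 6*7/4 = 10.5.
        Tie groups: |d|=6 (t=2), |d|=7 (t=2); sum(t^3 - t) = 12.
        Var[W] = n(n+1)(2n+1)/24 - sum(t^3-t)/48 = 546/24 - 12/48 = 22.5.
        z = (W - E[W]) / sqrt(Var[W]) = (3.5 - 10.5) / 4.7434 = -1.4757.
        Two-sided p = 2*Phi(z) = 0.140017.
Step 6: alpha = 0.05. fail to reject H0.

W+ = 3.5, W- = 17.5, W = min = 3.5, p = 0.140017, fail to reject H0.


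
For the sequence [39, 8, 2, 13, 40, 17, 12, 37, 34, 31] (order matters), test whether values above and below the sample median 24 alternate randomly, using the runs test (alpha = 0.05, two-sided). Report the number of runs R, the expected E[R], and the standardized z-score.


Step 1: Compute median = 24; label A = above, B = below.
Labels in order: ABBBABBAAA  (n_A = 5, n_B = 5)
Step 2: Count runs R = 5.
Step 3: Under H0 (random ordering), E[R] = 2*n_A*n_B/(n_A+n_B) + 1 = 2*5*5/10 + 1 = 6.0000.
        Var[R] = 2*n_A*n_B*(2*n_A*n_B - n_A - n_B) / ((n_A+n_B)^2 * (n_A+n_B-1)) = 2000/900 = 2.2222.
        SD[R] = 1.4907.
Step 4: Continuity-corrected z = (R + 0.5 - E[R]) / SD[R] = (5 + 0.5 - 6.0000) / 1.4907 = -0.3354.
Step 5: Two-sided p-value via normal approximation = 2*(1 - Phi(|z|)) = 0.737316.
Step 6: alpha = 0.05. fail to reject H0.

R = 5, z = -0.3354, p = 0.737316, fail to reject H0.


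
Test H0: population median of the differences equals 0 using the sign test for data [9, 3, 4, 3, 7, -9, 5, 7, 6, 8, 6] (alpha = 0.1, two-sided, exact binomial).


Step 1: Discard zero differences. Original n = 11; n_eff = number of nonzero differences = 11.
Nonzero differences (with sign): +9, +3, +4, +3, +7, -9, +5, +7, +6, +8, +6
Step 2: Count signs: positive = 10, negative = 1.
Step 3: Under H0: P(positive) = 0.5, so the number of positives S ~ Bin(11, 0.5).
Step 4: Two-sided exact p-value = sum of Bin(11,0.5) probabilities at or below the observed probability = 0.011719.
Step 5: alpha = 0.1. reject H0.

n_eff = 11, pos = 10, neg = 1, p = 0.011719, reject H0.


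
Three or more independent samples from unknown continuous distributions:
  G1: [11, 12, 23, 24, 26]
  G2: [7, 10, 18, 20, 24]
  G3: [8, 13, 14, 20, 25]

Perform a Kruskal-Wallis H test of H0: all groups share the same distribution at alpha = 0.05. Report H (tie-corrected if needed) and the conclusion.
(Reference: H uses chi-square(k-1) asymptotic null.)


Step 1: Combine all N = 15 observations and assign midranks.
sorted (value, group, rank): (7,G2,1), (8,G3,2), (10,G2,3), (11,G1,4), (12,G1,5), (13,G3,6), (14,G3,7), (18,G2,8), (20,G2,9.5), (20,G3,9.5), (23,G1,11), (24,G1,12.5), (24,G2,12.5), (25,G3,14), (26,G1,15)
Step 2: Sum ranks within each group.
R_1 = 47.5 (n_1 = 5)
R_2 = 34 (n_2 = 5)
R_3 = 38.5 (n_3 = 5)
Step 3: H = 12/(N(N+1)) * sum(R_i^2/n_i) - 3(N+1)
     = 12/(15*16) * (47.5^2/5 + 34^2/5 + 38.5^2/5) - 3*16
     = 0.050000 * 978.9 - 48
     = 0.945000.
Step 4: Ties present; correction factor C = 1 - 12/(15^3 - 15) = 0.996429. Corrected H = 0.945000 / 0.996429 = 0.948387.
Step 5: Under H0, H ~ chi^2(2); p-value = 0.622387.
Step 6: alpha = 0.05. fail to reject H0.

H = 0.9484, df = 2, p = 0.622387, fail to reject H0.


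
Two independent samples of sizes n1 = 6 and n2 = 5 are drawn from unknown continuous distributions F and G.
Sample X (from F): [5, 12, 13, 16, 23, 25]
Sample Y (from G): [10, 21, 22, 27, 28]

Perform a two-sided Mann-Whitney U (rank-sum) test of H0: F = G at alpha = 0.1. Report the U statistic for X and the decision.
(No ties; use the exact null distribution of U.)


Step 1: Combine and sort all 11 observations; assign midranks.
sorted (value, group): (5,X), (10,Y), (12,X), (13,X), (16,X), (21,Y), (22,Y), (23,X), (25,X), (27,Y), (28,Y)
ranks: 5->1, 10->2, 12->3, 13->4, 16->5, 21->6, 22->7, 23->8, 25->9, 27->10, 28->11
Step 2: Rank sum for X: R1 = 1 + 3 + 4 + 5 + 8 + 9 = 30.
Step 3: U_X = R1 - n1(n1+1)/2 = 30 - 6*7/2 = 30 - 21 = 9.
       U_Y = n1*n2 - U_X = 30 - 9 = 21.
Step 4: No ties, so the exact null distribution of U (based on enumerating the C(11,6) = 462 equally likely rank assignments) gives the two-sided p-value.
Step 5: p-value = 0.329004; compare to alpha = 0.1. fail to reject H0.

U_X = 9, p = 0.329004, fail to reject H0 at alpha = 0.1.


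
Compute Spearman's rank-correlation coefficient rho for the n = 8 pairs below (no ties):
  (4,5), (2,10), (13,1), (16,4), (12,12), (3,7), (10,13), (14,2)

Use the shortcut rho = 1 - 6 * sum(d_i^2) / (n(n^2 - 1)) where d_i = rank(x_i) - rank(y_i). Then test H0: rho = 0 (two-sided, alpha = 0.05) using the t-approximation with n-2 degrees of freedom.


Step 1: Rank x and y separately (midranks; no ties here).
rank(x): 4->3, 2->1, 13->6, 16->8, 12->5, 3->2, 10->4, 14->7
rank(y): 5->4, 10->6, 1->1, 4->3, 12->7, 7->5, 13->8, 2->2
Step 2: d_i = R_x(i) - R_y(i); compute d_i^2.
  (3-4)^2=1, (1-6)^2=25, (6-1)^2=25, (8-3)^2=25, (5-7)^2=4, (2-5)^2=9, (4-8)^2=16, (7-2)^2=25
sum(d^2) = 130.
Step 3: rho = 1 - 6*130 / (8*(8^2 - 1)) = 1 - 780/504 = -0.547619.
Step 4: Under H0, t = rho * sqrt((n-2)/(1-rho^2)) = -1.6031 ~ t(6).
Step 5: Two-sided p-value from the t-distribution with 6 df = 0.160026.
Step 6: alpha = 0.05. fail to reject H0.

rho = -0.5476, p = 0.160026, fail to reject H0 at alpha = 0.05.


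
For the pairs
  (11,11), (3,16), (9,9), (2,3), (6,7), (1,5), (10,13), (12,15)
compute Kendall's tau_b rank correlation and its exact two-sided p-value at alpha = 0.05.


Step 1: Enumerate the 28 unordered pairs (i,j) with i<j and classify each by sign(x_j-x_i) * sign(y_j-y_i).
  (1,2):dx=-8,dy=+5->D; (1,3):dx=-2,dy=-2->C; (1,4):dx=-9,dy=-8->C; (1,5):dx=-5,dy=-4->C
  (1,6):dx=-10,dy=-6->C; (1,7):dx=-1,dy=+2->D; (1,8):dx=+1,dy=+4->C; (2,3):dx=+6,dy=-7->D
  (2,4):dx=-1,dy=-13->C; (2,5):dx=+3,dy=-9->D; (2,6):dx=-2,dy=-11->C; (2,7):dx=+7,dy=-3->D
  (2,8):dx=+9,dy=-1->D; (3,4):dx=-7,dy=-6->C; (3,5):dx=-3,dy=-2->C; (3,6):dx=-8,dy=-4->C
  (3,7):dx=+1,dy=+4->C; (3,8):dx=+3,dy=+6->C; (4,5):dx=+4,dy=+4->C; (4,6):dx=-1,dy=+2->D
  (4,7):dx=+8,dy=+10->C; (4,8):dx=+10,dy=+12->C; (5,6):dx=-5,dy=-2->C; (5,7):dx=+4,dy=+6->C
  (5,8):dx=+6,dy=+8->C; (6,7):dx=+9,dy=+8->C; (6,8):dx=+11,dy=+10->C; (7,8):dx=+2,dy=+2->C
Step 2: C = 21, D = 7, total pairs = 28.
Step 3: tau = (C - D)/(n(n-1)/2) = (21 - 7)/28 = 0.500000.
Step 4: Exact two-sided p-value (enumerate n! = 40320 permutations of y under H0): p = 0.108681.
Step 5: alpha = 0.05. fail to reject H0.

tau_b = 0.5000 (C=21, D=7), p = 0.108681, fail to reject H0.


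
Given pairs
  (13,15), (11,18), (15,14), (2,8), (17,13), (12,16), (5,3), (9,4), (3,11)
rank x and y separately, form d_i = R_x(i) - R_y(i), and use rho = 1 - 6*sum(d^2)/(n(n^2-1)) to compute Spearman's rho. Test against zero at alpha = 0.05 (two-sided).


Step 1: Rank x and y separately (midranks; no ties here).
rank(x): 13->7, 11->5, 15->8, 2->1, 17->9, 12->6, 5->3, 9->4, 3->2
rank(y): 15->7, 18->9, 14->6, 8->3, 13->5, 16->8, 3->1, 4->2, 11->4
Step 2: d_i = R_x(i) - R_y(i); compute d_i^2.
  (7-7)^2=0, (5-9)^2=16, (8-6)^2=4, (1-3)^2=4, (9-5)^2=16, (6-8)^2=4, (3-1)^2=4, (4-2)^2=4, (2-4)^2=4
sum(d^2) = 56.
Step 3: rho = 1 - 6*56 / (9*(9^2 - 1)) = 1 - 336/720 = 0.533333.
Step 4: Under H0, t = rho * sqrt((n-2)/(1-rho^2)) = 1.6681 ~ t(7).
Step 5: Two-sided p-value from the t-distribution with 7 df = 0.139227.
Step 6: alpha = 0.05. fail to reject H0.

rho = 0.5333, p = 0.139227, fail to reject H0 at alpha = 0.05.


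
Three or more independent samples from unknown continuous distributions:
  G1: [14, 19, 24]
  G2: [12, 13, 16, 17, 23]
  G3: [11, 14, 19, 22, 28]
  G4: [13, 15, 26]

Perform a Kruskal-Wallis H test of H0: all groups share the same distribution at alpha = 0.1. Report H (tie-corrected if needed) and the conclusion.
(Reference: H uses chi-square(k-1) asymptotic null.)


Step 1: Combine all N = 16 observations and assign midranks.
sorted (value, group, rank): (11,G3,1), (12,G2,2), (13,G2,3.5), (13,G4,3.5), (14,G1,5.5), (14,G3,5.5), (15,G4,7), (16,G2,8), (17,G2,9), (19,G1,10.5), (19,G3,10.5), (22,G3,12), (23,G2,13), (24,G1,14), (26,G4,15), (28,G3,16)
Step 2: Sum ranks within each group.
R_1 = 30 (n_1 = 3)
R_2 = 35.5 (n_2 = 5)
R_3 = 45 (n_3 = 5)
R_4 = 25.5 (n_4 = 3)
Step 3: H = 12/(N(N+1)) * sum(R_i^2/n_i) - 3(N+1)
     = 12/(16*17) * (30^2/3 + 35.5^2/5 + 45^2/5 + 25.5^2/3) - 3*17
     = 0.044118 * 1173.8 - 51
     = 0.785294.
Step 4: Ties present; correction factor C = 1 - 18/(16^3 - 16) = 0.995588. Corrected H = 0.785294 / 0.995588 = 0.788774.
Step 5: Under H0, H ~ chi^2(3); p-value = 0.852150.
Step 6: alpha = 0.1. fail to reject H0.

H = 0.7888, df = 3, p = 0.852150, fail to reject H0.


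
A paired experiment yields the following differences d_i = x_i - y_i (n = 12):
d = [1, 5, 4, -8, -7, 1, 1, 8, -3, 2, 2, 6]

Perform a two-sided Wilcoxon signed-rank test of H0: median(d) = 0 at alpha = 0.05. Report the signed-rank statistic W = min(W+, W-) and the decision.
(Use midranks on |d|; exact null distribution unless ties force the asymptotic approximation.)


Step 1: Drop any zero differences (none here) and take |d_i|.
|d| = [1, 5, 4, 8, 7, 1, 1, 8, 3, 2, 2, 6]
Step 2: Midrank |d_i| (ties get averaged ranks).
ranks: |1|->2, |5|->8, |4|->7, |8|->11.5, |7|->10, |1|->2, |1|->2, |8|->11.5, |3|->6, |2|->4.5, |2|->4.5, |6|->9
Step 3: Attach original signs; sum ranks with positive sign and with negative sign.
W+ = 2 + 8 + 7 + 2 + 2 + 11.5 + 4.5 + 4.5 + 9 = 50.5
W- = 11.5 + 10 + 6 = 27.5
(Check: W+ + W- = 78 should equal n(n+1)/2 = 78.)
Step 4: Test statistic W = min(W+, W-) = 27.5.
Step 5: Ties in |d|, so use the tie-corrected normal approximation.
        E[W] = n(n+1)/4 = 12*13/4 = 39.
        Tie groups: |d|=1 (t=3), |d|=2 (t=2), |d|=8 (t=2); sum(t^3 - t) = 36.
        Var[W] = n(n+1)(2n+1)/24 - sum(t^3-t)/48 = 3900/24 - 36/48 = 161.75.
        z = (W - E[W]) / sqrt(Var[W]) = (27.5 - 39) / 12.7181 = -0.9042.
        Two-sided p = 2*Phi(z) = 0.365877.
Step 6: alpha = 0.05. fail to reject H0.

W+ = 50.5, W- = 27.5, W = min = 27.5, p = 0.365877, fail to reject H0.


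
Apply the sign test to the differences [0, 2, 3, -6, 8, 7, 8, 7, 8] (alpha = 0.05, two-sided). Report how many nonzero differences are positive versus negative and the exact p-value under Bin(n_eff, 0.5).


Step 1: Discard zero differences. Original n = 9; n_eff = number of nonzero differences = 8.
Nonzero differences (with sign): +2, +3, -6, +8, +7, +8, +7, +8
Step 2: Count signs: positive = 7, negative = 1.
Step 3: Under H0: P(positive) = 0.5, so the number of positives S ~ Bin(8, 0.5).
Step 4: Two-sided exact p-value = sum of Bin(8,0.5) probabilities at or below the observed probability = 0.070312.
Step 5: alpha = 0.05. fail to reject H0.

n_eff = 8, pos = 7, neg = 1, p = 0.070312, fail to reject H0.


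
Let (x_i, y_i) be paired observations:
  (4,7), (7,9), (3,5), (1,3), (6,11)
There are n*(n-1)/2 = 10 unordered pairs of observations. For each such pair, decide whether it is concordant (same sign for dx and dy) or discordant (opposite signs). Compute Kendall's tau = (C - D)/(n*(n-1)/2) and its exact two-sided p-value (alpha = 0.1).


Step 1: Enumerate the 10 unordered pairs (i,j) with i<j and classify each by sign(x_j-x_i) * sign(y_j-y_i).
  (1,2):dx=+3,dy=+2->C; (1,3):dx=-1,dy=-2->C; (1,4):dx=-3,dy=-4->C; (1,5):dx=+2,dy=+4->C
  (2,3):dx=-4,dy=-4->C; (2,4):dx=-6,dy=-6->C; (2,5):dx=-1,dy=+2->D; (3,4):dx=-2,dy=-2->C
  (3,5):dx=+3,dy=+6->C; (4,5):dx=+5,dy=+8->C
Step 2: C = 9, D = 1, total pairs = 10.
Step 3: tau = (C - D)/(n(n-1)/2) = (9 - 1)/10 = 0.800000.
Step 4: Exact two-sided p-value (enumerate n! = 120 permutations of y under H0): p = 0.083333.
Step 5: alpha = 0.1. reject H0.

tau_b = 0.8000 (C=9, D=1), p = 0.083333, reject H0.
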